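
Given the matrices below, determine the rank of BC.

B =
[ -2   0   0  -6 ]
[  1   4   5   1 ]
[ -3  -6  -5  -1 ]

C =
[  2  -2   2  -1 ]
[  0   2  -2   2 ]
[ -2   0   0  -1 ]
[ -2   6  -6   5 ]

First compute BC:
[[  8, -32,  32, -28],
 [-10,  12, -12,   7],
 [  6, -12,  12,  -9]]
Now row reduce the product.
R2 ← R2 + (5/4)·R1: [0, -28, 28, -28]
R3 ← R3 − (3/4)·R1: [0, 12, -12, 12]
R3 ← R3 + (3/7)·R2: [0, 0, 0, 0]
2 nonzero rows, so rank(BC) = 2.

2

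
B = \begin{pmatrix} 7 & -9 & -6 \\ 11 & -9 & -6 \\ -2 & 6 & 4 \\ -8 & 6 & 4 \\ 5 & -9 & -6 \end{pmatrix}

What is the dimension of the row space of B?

Row reduce to echelon form.
R2 ← R2 − (11/7)·R1: [0, 36/7, 24/7]
R3 ← R3 + (2/7)·R1: [0, 24/7, 16/7]
R4 ← R4 + (8/7)·R1: [0, -30/7, -20/7]
R5 ← R5 − (5/7)·R1: [0, -18/7, -12/7]
R3 ← R3 − (2/3)·R2: [0, 0, 0]
R4 ← R4 + (5/6)·R2: [0, 0, 0]
R5 ← R5 + (1/2)·R2: [0, 0, 0]
Echelon form has 2 nonzero rows, so rank(B) = 2.
The row space has dimension equal to the rank: 2.

2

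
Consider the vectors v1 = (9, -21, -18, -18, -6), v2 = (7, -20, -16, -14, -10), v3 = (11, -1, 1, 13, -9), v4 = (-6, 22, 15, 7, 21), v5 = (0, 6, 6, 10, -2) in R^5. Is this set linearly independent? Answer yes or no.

Form the matrix with these vectors as rows and row reduce.
R2 ← R2 − (7/9)·R1: [0, -11/3, -2, 0, -16/3]
R3 ← R3 − (11/9)·R1: [0, 74/3, 23, 35, -5/3]
R4 ← R4 + (2/3)·R1: [0, 8, 3, -5, 17]
R3 ← R3 + (74/11)·R2: [0, 0, 105/11, 35, -413/11]
R4 ← R4 + (24/11)·R2: [0, 0, -15/11, -5, 59/11]
R5 ← R5 + (18/11)·R2: [0, 0, 30/11, 10, -118/11]
R4 ← R4 + (1/7)·R3: [0, 0, 0, 0, 0]
R5 ← R5 − (2/7)·R3: [0, 0, 0, 0, 0]
3 nonzero rows, so the 5 vectors span a space of dimension 3.
Since 3 < 5, the vectors are linearly dependent.

no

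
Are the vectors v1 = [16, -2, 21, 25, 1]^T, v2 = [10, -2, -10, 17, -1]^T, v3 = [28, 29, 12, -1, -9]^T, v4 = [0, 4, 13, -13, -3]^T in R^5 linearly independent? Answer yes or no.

yes

Form the matrix with these vectors as rows and row reduce.
R2 ← R2 − (5/8)·R1: [0, -3/4, -185/8, 11/8, -13/8]
R3 ← R3 − (7/4)·R1: [0, 65/2, -99/4, -179/4, -43/4]
R3 ← R3 + (130/3)·R2: [0, 0, -6161/6, 89/6, -487/6]
R4 ← R4 + (16/3)·R2: [0, 0, -331/3, -17/3, -35/3]
R4 ← R4 − (662/6161)·R3: [0, 0, 0, -44732/6161, -18146/6161]
4 nonzero rows, so the 4 vectors span a space of dimension 4.
Since 4 = 4, the vectors are linearly independent.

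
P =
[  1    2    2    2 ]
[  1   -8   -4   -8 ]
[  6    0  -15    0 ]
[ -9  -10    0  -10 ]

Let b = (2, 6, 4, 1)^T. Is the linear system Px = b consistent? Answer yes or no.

Row reduce the augmented matrix [P | b].
R2 ← R2 − R1: [0, -10, -6, -10, 4]
R3 ← R3 − (6)·R1: [0, -12, -27, -12, -8]
R4 ← R4 + (9)·R1: [0, 8, 18, 8, 19]
R3 ← R3 − (6/5)·R2: [0, 0, -99/5, 0, -64/5]
R4 ← R4 + (4/5)·R2: [0, 0, 66/5, 0, 111/5]
R4 ← R4 + (2/3)·R3: [0, 0, 0, 0, 41/3]
The echelon form has 4 nonzero rows; the last pivot sits in the augmented column, so rank(P) = 3 but rank([P|b]) = 4.
Since the ranks differ, the system is inconsistent.

no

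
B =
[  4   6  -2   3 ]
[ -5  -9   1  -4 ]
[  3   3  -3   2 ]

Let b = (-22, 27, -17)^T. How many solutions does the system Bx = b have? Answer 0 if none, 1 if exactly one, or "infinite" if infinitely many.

infinite

Row reduce the augmented matrix [B | b].
R2 ← R2 + (5/4)·R1: [0, -3/2, -3/2, -1/4, -1/2]
R3 ← R3 − (3/4)·R1: [0, -3/2, -3/2, -1/4, -1/2]
R3 ← R3 − R2: [0, 0, 0, 0, 0]
The echelon form has 2 nonzero rows, and every pivot lies in the first 4 columns, so rank(B) = rank([B|b]) = 2.
The system is consistent.
rank = 2 < 4 unknowns, so there are infinitely many solutions.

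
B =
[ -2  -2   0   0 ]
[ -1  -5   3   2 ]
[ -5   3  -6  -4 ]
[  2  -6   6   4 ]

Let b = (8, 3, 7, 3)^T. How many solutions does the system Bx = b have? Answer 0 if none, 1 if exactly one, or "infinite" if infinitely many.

0

Row reduce the augmented matrix [B | b].
R2 ← R2 − (1/2)·R1: [0, -4, 3, 2, -1]
R3 ← R3 − (5/2)·R1: [0, 8, -6, -4, -13]
R4 ← R4 + R1: [0, -8, 6, 4, 11]
R3 ← R3 + (2)·R2: [0, 0, 0, 0, -15]
R4 ← R4 − (2)·R2: [0, 0, 0, 0, 13]
R4 ← R4 + (13/15)·R3: [0, 0, 0, 0, 0]
The echelon form has 3 nonzero rows; the last pivot sits in the augmented column, so rank(B) = 2 but rank([B|b]) = 3.
Since the ranks differ, the system is inconsistent.
It has no solutions.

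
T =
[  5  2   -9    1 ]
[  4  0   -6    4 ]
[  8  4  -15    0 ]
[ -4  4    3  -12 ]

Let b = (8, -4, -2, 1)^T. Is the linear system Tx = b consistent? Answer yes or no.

no

Row reduce the augmented matrix [T | b].
R2 ← R2 − (4/5)·R1: [0, -8/5, 6/5, 16/5, -52/5]
R3 ← R3 − (8/5)·R1: [0, 4/5, -3/5, -8/5, -74/5]
R4 ← R4 + (4/5)·R1: [0, 28/5, -21/5, -56/5, 37/5]
R3 ← R3 + (1/2)·R2: [0, 0, 0, 0, -20]
R4 ← R4 + (7/2)·R2: [0, 0, 0, 0, -29]
R4 ← R4 − (29/20)·R3: [0, 0, 0, 0, 0]
The echelon form has 3 nonzero rows; the last pivot sits in the augmented column, so rank(T) = 2 but rank([T|b]) = 3.
Since the ranks differ, the system is inconsistent.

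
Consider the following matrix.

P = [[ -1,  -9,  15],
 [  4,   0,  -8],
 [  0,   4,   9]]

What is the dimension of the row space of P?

3

Row reduce to echelon form.
R2 ← R2 + (4)·R1: [0, -36, 52]
R3 ← R3 + (1/9)·R2: [0, 0, 133/9]
Echelon form has 3 nonzero rows, so rank(P) = 3.
The row space has dimension equal to the rank: 3.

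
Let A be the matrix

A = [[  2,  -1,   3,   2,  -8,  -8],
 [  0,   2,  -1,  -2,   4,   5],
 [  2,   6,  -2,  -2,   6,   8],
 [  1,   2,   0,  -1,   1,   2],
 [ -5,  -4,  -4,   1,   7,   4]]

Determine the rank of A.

3

Row reduce to echelon form.
R3 ← R3 − R1: [0, 7, -5, -4, 14, 16]
R4 ← R4 − (1/2)·R1: [0, 5/2, -3/2, -2, 5, 6]
R5 ← R5 + (5/2)·R1: [0, -13/2, 7/2, 6, -13, -16]
R3 ← R3 − (7/2)·R2: [0, 0, -3/2, 3, 0, -3/2]
R4 ← R4 − (5/4)·R2: [0, 0, -1/4, 1/2, 0, -1/4]
R5 ← R5 + (13/4)·R2: [0, 0, 1/4, -1/2, 0, 1/4]
R4 ← R4 − (1/6)·R3: [0, 0, 0, 0, 0, 0]
R5 ← R5 + (1/6)·R3: [0, 0, 0, 0, 0, 0]
Echelon form has 3 nonzero rows, so rank(A) = 3.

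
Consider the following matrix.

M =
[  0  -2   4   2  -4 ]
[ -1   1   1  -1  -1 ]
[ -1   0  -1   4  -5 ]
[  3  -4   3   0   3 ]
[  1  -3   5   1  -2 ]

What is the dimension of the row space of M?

3

Row reduce to echelon form.
Swap R1 ↔ R2
R3 ← R3 − R1: [0, -1, -2, 5, -4]
R4 ← R4 + (3)·R1: [0, -1, 6, -3, 0]
R5 ← R5 + R1: [0, -2, 6, 0, -3]
R3 ← R3 − (1/2)·R2: [0, 0, -4, 4, -2]
R4 ← R4 − (1/2)·R2: [0, 0, 4, -4, 2]
R5 ← R5 − R2: [0, 0, 2, -2, 1]
R4 ← R4 + R3: [0, 0, 0, 0, 0]
R5 ← R5 + (1/2)·R3: [0, 0, 0, 0, 0]
Echelon form has 3 nonzero rows, so rank(M) = 3.
The row space has dimension equal to the rank: 3.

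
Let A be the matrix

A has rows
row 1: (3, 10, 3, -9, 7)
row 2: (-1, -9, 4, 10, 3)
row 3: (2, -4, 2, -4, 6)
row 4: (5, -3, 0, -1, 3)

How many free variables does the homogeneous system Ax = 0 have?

1

Row reduce to echelon form.
R2 ← R2 + (1/3)·R1: [0, -17/3, 5, 7, 16/3]
R3 ← R3 − (2/3)·R1: [0, -32/3, 0, 2, 4/3]
R4 ← R4 − (5/3)·R1: [0, -59/3, -5, 14, -26/3]
R3 ← R3 − (32/17)·R2: [0, 0, -160/17, -190/17, -148/17]
R4 ← R4 − (59/17)·R2: [0, 0, -380/17, -175/17, -462/17]
R4 ← R4 − (19/8)·R3: [0, 0, 0, 65/4, -13/2]
4 nonzero rows, so rank(A) = 4.
A has 5 columns; by rank–nullity, nullity = 5 − 4 = 1.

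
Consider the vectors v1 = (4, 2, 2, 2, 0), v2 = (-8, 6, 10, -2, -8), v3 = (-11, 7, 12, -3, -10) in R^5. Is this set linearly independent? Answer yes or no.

no

Form the matrix with these vectors as rows and row reduce.
R2 ← R2 + (2)·R1: [0, 10, 14, 2, -8]
R3 ← R3 + (11/4)·R1: [0, 25/2, 35/2, 5/2, -10]
R3 ← R3 − (5/4)·R2: [0, 0, 0, 0, 0]
2 nonzero rows, so the 3 vectors span a space of dimension 2.
Since 2 < 3, the vectors are linearly dependent.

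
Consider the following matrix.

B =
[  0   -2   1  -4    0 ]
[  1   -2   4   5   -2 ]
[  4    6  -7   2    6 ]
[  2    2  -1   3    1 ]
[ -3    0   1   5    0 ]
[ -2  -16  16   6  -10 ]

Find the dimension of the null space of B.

0

Row reduce to echelon form.
Swap R1 ↔ R2
R3 ← R3 − (4)·R1: [0, 14, -23, -18, 14]
R4 ← R4 − (2)·R1: [0, 6, -9, -7, 5]
R5 ← R5 + (3)·R1: [0, -6, 13, 20, -6]
R6 ← R6 + (2)·R1: [0, -20, 24, 16, -14]
R3 ← R3 + (7)·R2: [0, 0, -16, -46, 14]
R4 ← R4 + (3)·R2: [0, 0, -6, -19, 5]
R5 ← R5 − (3)·R2: [0, 0, 10, 32, -6]
R6 ← R6 − (10)·R2: [0, 0, 14, 56, -14]
R4 ← R4 − (3/8)·R3: [0, 0, 0, -7/4, -1/4]
R5 ← R5 + (5/8)·R3: [0, 0, 0, 13/4, 11/4]
R6 ← R6 + (7/8)·R3: [0, 0, 0, 63/4, -7/4]
R5 ← R5 + (13/7)·R4: [0, 0, 0, 0, 16/7]
R6 ← R6 + (9)·R4: [0, 0, 0, 0, -4]
R6 ← R6 + (7/4)·R5: [0, 0, 0, 0, 0]
5 nonzero rows, so rank(B) = 5.
B has 5 columns; by rank–nullity, nullity = 5 − 5 = 0.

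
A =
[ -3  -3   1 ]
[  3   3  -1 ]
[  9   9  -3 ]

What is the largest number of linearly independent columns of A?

1

Row reduce to echelon form.
R2 ← R2 + R1: [0, 0, 0]
R3 ← R3 + (3)·R1: [0, 0, 0]
Echelon form has 1 nonzero row, so rank(A) = 1.
The rank gives the maximum number of linearly independent columns: 1.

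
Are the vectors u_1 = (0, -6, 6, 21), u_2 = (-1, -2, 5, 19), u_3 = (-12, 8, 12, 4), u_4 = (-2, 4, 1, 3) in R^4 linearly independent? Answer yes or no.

no

Form the matrix with these vectors as rows and row reduce.
Swap R1 ↔ R2
R3 ← R3 − (12)·R1: [0, 32, -48, -224]
R4 ← R4 − (2)·R1: [0, 8, -9, -35]
R3 ← R3 + (16/3)·R2: [0, 0, -16, -112]
R4 ← R4 + (4/3)·R2: [0, 0, -1, -7]
R4 ← R4 − (1/16)·R3: [0, 0, 0, 0]
3 nonzero rows, so the 4 vectors span a space of dimension 3.
Since 3 < 4, the vectors are linearly dependent.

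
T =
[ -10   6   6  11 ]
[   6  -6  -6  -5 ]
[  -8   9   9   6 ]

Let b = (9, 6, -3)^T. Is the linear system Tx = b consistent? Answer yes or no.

no

Row reduce the augmented matrix [T | b].
R2 ← R2 + (3/5)·R1: [0, -12/5, -12/5, 8/5, 57/5]
R3 ← R3 − (4/5)·R1: [0, 21/5, 21/5, -14/5, -51/5]
R3 ← R3 + (7/4)·R2: [0, 0, 0, 0, 39/4]
The echelon form has 3 nonzero rows; the last pivot sits in the augmented column, so rank(T) = 2 but rank([T|b]) = 3.
Since the ranks differ, the system is inconsistent.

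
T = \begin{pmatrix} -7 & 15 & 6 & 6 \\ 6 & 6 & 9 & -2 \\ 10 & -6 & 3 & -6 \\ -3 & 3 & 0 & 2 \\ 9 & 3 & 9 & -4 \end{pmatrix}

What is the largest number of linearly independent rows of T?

Row reduce to echelon form.
R2 ← R2 + (6/7)·R1: [0, 132/7, 99/7, 22/7]
R3 ← R3 + (10/7)·R1: [0, 108/7, 81/7, 18/7]
R4 ← R4 − (3/7)·R1: [0, -24/7, -18/7, -4/7]
R5 ← R5 + (9/7)·R1: [0, 156/7, 117/7, 26/7]
R3 ← R3 − (9/11)·R2: [0, 0, 0, 0]
R4 ← R4 + (2/11)·R2: [0, 0, 0, 0]
R5 ← R5 − (13/11)·R2: [0, 0, 0, 0]
Echelon form has 2 nonzero rows, so rank(T) = 2.
The rank gives the maximum number of linearly independent rows: 2.

2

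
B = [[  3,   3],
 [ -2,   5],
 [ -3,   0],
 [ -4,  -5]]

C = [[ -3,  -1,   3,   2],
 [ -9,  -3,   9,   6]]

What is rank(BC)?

First compute BC:
[[-36, -12,  36,  24],
 [-39, -13,  39,  26],
 [  9,   3,  -9,  -6],
 [ 57,  19, -57, -38]]
Now row reduce the product.
R2 ← R2 − (13/12)·R1: [0, 0, 0, 0]
R3 ← R3 + (1/4)·R1: [0, 0, 0, 0]
R4 ← R4 + (19/12)·R1: [0, 0, 0, 0]
1 nonzero row, so rank(BC) = 1.

1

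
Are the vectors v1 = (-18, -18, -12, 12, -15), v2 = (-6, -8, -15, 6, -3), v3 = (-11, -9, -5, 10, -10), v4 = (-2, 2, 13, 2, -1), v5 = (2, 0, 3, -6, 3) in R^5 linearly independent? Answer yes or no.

Form the matrix with these vectors as rows and row reduce.
R2 ← R2 − (1/3)·R1: [0, -2, -11, 2, 2]
R3 ← R3 − (11/18)·R1: [0, 2, 7/3, 8/3, -5/6]
R4 ← R4 − (1/9)·R1: [0, 4, 43/3, 2/3, 2/3]
R5 ← R5 + (1/9)·R1: [0, -2, 5/3, -14/3, 4/3]
R3 ← R3 + R2: [0, 0, -26/3, 14/3, 7/6]
R4 ← R4 + (2)·R2: [0, 0, -23/3, 14/3, 14/3]
R5 ← R5 − R2: [0, 0, 38/3, -20/3, -2/3]
R4 ← R4 − (23/26)·R3: [0, 0, 0, 7/13, 189/52]
R5 ← R5 + (19/13)·R3: [0, 0, 0, 2/13, 27/26]
R5 ← R5 − (2/7)·R4: [0, 0, 0, 0, 0]
4 nonzero rows, so the 5 vectors span a space of dimension 4.
Since 4 < 5, the vectors are linearly dependent.

no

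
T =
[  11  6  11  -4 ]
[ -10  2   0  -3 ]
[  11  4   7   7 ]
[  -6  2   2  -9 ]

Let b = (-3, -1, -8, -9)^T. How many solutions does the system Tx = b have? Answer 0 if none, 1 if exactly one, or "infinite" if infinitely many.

Row reduce the augmented matrix [T | b].
R2 ← R2 + (10/11)·R1: [0, 82/11, 10, -73/11, -41/11]
R3 ← R3 − R1: [0, -2, -4, 11, -5]
R4 ← R4 + (6/11)·R1: [0, 58/11, 8, -123/11, -117/11]
R3 ← R3 + (11/41)·R2: [0, 0, -54/41, 378/41, -6]
R4 ← R4 − (29/41)·R2: [0, 0, 38/41, -266/41, -8]
R4 ← R4 + (19/27)·R3: [0, 0, 0, 0, -110/9]
The echelon form has 4 nonzero rows; the last pivot sits in the augmented column, so rank(T) = 3 but rank([T|b]) = 4.
Since the ranks differ, the system is inconsistent.
It has no solutions.

0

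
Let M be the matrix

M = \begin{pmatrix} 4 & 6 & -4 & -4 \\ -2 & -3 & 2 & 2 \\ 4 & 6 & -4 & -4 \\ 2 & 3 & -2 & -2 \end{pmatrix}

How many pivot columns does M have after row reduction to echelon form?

Row reduce to echelon form.
R2 ← R2 + (1/2)·R1: [0, 0, 0, 0]
R3 ← R3 − R1: [0, 0, 0, 0]
R4 ← R4 − (1/2)·R1: [0, 0, 0, 0]
Echelon form has 1 nonzero row, so rank(M) = 1.
Each nonzero row contributes one pivot column: 1 pivot columns.

1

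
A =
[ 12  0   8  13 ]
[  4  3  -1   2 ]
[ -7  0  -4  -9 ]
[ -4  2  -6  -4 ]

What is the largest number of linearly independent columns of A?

3

Row reduce to echelon form.
R2 ← R2 − (1/3)·R1: [0, 3, -11/3, -7/3]
R3 ← R3 + (7/12)·R1: [0, 0, 2/3, -17/12]
R4 ← R4 + (1/3)·R1: [0, 2, -10/3, 1/3]
R4 ← R4 − (2/3)·R2: [0, 0, -8/9, 17/9]
R4 ← R4 + (4/3)·R3: [0, 0, 0, 0]
Echelon form has 3 nonzero rows, so rank(A) = 3.
The rank gives the maximum number of linearly independent columns: 3.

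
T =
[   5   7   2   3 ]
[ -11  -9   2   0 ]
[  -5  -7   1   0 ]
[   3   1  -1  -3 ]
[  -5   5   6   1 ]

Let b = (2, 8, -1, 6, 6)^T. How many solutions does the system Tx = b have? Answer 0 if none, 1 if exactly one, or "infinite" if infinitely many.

0

Row reduce the augmented matrix [T | b].
R2 ← R2 + (11/5)·R1: [0, 32/5, 32/5, 33/5, 62/5]
R3 ← R3 + R1: [0, 0, 3, 3, 1]
R4 ← R4 − (3/5)·R1: [0, -16/5, -11/5, -24/5, 24/5]
R5 ← R5 + R1: [0, 12, 8, 4, 8]
R4 ← R4 + (1/2)·R2: [0, 0, 1, -3/2, 11]
R5 ← R5 − (15/8)·R2: [0, 0, -4, -67/8, -61/4]
R4 ← R4 − (1/3)·R3: [0, 0, 0, -5/2, 32/3]
R5 ← R5 + (4/3)·R3: [0, 0, 0, -35/8, -167/12]
R5 ← R5 − (7/4)·R4: [0, 0, 0, 0, -391/12]
The echelon form has 5 nonzero rows; the last pivot sits in the augmented column, so rank(T) = 4 but rank([T|b]) = 5.
Since the ranks differ, the system is inconsistent.
It has no solutions.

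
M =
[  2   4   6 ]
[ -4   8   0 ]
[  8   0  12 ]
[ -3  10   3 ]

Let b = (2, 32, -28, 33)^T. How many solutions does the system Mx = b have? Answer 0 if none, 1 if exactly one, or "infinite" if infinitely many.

Row reduce the augmented matrix [M | b].
R2 ← R2 + (2)·R1: [0, 16, 12, 36]
R3 ← R3 − (4)·R1: [0, -16, -12, -36]
R4 ← R4 + (3/2)·R1: [0, 16, 12, 36]
R3 ← R3 + R2: [0, 0, 0, 0]
R4 ← R4 − R2: [0, 0, 0, 0]
The echelon form has 2 nonzero rows, and every pivot lies in the first 3 columns, so rank(M) = rank([M|b]) = 2.
The system is consistent.
rank = 2 < 3 unknowns, so there are infinitely many solutions.

infinite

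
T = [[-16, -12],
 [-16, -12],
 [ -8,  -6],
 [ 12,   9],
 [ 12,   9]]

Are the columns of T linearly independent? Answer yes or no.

no

Row reduce T to echelon form.
R2 ← R2 − R1: [0, 0]
R3 ← R3 − (1/2)·R1: [0, 0]
R4 ← R4 + (3/4)·R1: [0, 0]
R5 ← R5 + (3/4)·R1: [0, 0]
1 pivot among 2 columns.
Only 1 < 2 pivot columns, so the columns are linearly dependent.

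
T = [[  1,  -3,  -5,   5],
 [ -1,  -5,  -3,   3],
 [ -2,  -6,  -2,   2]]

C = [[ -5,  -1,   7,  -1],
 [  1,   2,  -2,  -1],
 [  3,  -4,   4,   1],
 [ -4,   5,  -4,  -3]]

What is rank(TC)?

2

First compute TC:
[[-43,  38, -27, -18],
 [-21,  18, -21,  -6],
 [-10,   8, -18,   0]]
Now row reduce the product.
R2 ← R2 − (21/43)·R1: [0, -24/43, -336/43, 120/43]
R3 ← R3 − (10/43)·R1: [0, -36/43, -504/43, 180/43]
R3 ← R3 − (3/2)·R2: [0, 0, 0, 0]
2 nonzero rows, so rank(TC) = 2.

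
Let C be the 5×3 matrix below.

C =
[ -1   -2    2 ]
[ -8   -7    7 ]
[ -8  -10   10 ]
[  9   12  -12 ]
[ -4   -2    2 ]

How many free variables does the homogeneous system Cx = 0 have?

1

Row reduce to echelon form.
R2 ← R2 − (8)·R1: [0, 9, -9]
R3 ← R3 − (8)·R1: [0, 6, -6]
R4 ← R4 + (9)·R1: [0, -6, 6]
R5 ← R5 − (4)·R1: [0, 6, -6]
R3 ← R3 − (2/3)·R2: [0, 0, 0]
R4 ← R4 + (2/3)·R2: [0, 0, 0]
R5 ← R5 − (2/3)·R2: [0, 0, 0]
2 nonzero rows, so rank(C) = 2.
C has 3 columns; by rank–nullity, nullity = 3 − 2 = 1.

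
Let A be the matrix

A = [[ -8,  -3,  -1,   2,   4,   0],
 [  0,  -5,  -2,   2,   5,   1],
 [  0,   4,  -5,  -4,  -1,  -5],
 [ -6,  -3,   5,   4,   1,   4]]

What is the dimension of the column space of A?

3

Row reduce to echelon form.
R4 ← R4 − (3/4)·R1: [0, -3/4, 23/4, 5/2, -2, 4]
R3 ← R3 + (4/5)·R2: [0, 0, -33/5, -12/5, 3, -21/5]
R4 ← R4 − (3/20)·R2: [0, 0, 121/20, 11/5, -11/4, 77/20]
R4 ← R4 + (11/12)·R3: [0, 0, 0, 0, 0, 0]
Echelon form has 3 nonzero rows, so rank(A) = 3.
The column space has dimension equal to the rank: 3.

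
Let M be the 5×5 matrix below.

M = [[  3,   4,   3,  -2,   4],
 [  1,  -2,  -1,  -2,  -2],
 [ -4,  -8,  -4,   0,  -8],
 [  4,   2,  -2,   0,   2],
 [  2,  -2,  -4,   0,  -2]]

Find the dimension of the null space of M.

Row reduce to echelon form.
R2 ← R2 − (1/3)·R1: [0, -10/3, -2, -4/3, -10/3]
R3 ← R3 + (4/3)·R1: [0, -8/3, 0, -8/3, -8/3]
R4 ← R4 − (4/3)·R1: [0, -10/3, -6, 8/3, -10/3]
R5 ← R5 − (2/3)·R1: [0, -14/3, -6, 4/3, -14/3]
R3 ← R3 − (4/5)·R2: [0, 0, 8/5, -8/5, 0]
R4 ← R4 − R2: [0, 0, -4, 4, 0]
R5 ← R5 − (7/5)·R2: [0, 0, -16/5, 16/5, 0]
R4 ← R4 + (5/2)·R3: [0, 0, 0, 0, 0]
R5 ← R5 + (2)·R3: [0, 0, 0, 0, 0]
3 nonzero rows, so rank(M) = 3.
M has 5 columns; by rank–nullity, nullity = 5 − 3 = 2.

2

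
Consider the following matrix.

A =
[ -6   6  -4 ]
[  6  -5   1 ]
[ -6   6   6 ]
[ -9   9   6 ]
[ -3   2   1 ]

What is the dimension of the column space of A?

Row reduce to echelon form.
R2 ← R2 + R1: [0, 1, -3]
R3 ← R3 − R1: [0, 0, 10]
R4 ← R4 − (3/2)·R1: [0, 0, 12]
R5 ← R5 − (1/2)·R1: [0, -1, 3]
R5 ← R5 + R2: [0, 0, 0]
R4 ← R4 − (6/5)·R3: [0, 0, 0]
Echelon form has 3 nonzero rows, so rank(A) = 3.
The column space has dimension equal to the rank: 3.

3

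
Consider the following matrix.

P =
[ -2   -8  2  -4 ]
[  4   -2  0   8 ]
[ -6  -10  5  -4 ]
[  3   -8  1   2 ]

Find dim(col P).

4

Row reduce to echelon form.
R2 ← R2 + (2)·R1: [0, -18, 4, 0]
R3 ← R3 − (3)·R1: [0, 14, -1, 8]
R4 ← R4 + (3/2)·R1: [0, -20, 4, -4]
R3 ← R3 + (7/9)·R2: [0, 0, 19/9, 8]
R4 ← R4 − (10/9)·R2: [0, 0, -4/9, -4]
R4 ← R4 + (4/19)·R3: [0, 0, 0, -44/19]
Echelon form has 4 nonzero rows, so rank(P) = 4.
The column space has dimension equal to the rank: 4.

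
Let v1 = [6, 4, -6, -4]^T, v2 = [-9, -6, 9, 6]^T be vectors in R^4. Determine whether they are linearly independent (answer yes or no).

no

Form the matrix with these vectors as rows and row reduce.
R2 ← R2 + (3/2)·R1: [0, 0, 0, 0]
1 nonzero row, so the 2 vectors span a space of dimension 1.
Since 1 < 2, the vectors are linearly dependent.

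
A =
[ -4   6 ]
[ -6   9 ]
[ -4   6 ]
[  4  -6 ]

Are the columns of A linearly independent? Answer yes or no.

Row reduce A to echelon form.
R2 ← R2 − (3/2)·R1: [0, 0]
R3 ← R3 − R1: [0, 0]
R4 ← R4 + R1: [0, 0]
1 pivot among 2 columns.
Only 1 < 2 pivot columns, so the columns are linearly dependent.

no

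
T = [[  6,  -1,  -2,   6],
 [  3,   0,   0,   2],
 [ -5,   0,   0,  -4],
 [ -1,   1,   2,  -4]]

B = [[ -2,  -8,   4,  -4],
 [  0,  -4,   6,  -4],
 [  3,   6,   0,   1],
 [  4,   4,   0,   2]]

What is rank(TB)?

3

First compute TB:
[[  6, -32,  18, -10],
 [  2, -16,  12,  -8],
 [ -6,  24, -20,  12],
 [ -8,   0,   2,  -6]]
Now row reduce the product.
R2 ← R2 − (1/3)·R1: [0, -16/3, 6, -14/3]
R3 ← R3 + R1: [0, -8, -2, 2]
R4 ← R4 + (4/3)·R1: [0, -128/3, 26, -58/3]
R3 ← R3 − (3/2)·R2: [0, 0, -11, 9]
R4 ← R4 − (8)·R2: [0, 0, -22, 18]
R4 ← R4 − (2)·R3: [0, 0, 0, 0]
3 nonzero rows, so rank(TB) = 3.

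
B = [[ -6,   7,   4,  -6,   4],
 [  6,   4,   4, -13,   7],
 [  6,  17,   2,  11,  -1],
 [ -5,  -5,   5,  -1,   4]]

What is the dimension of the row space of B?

4

Row reduce to echelon form.
R2 ← R2 + R1: [0, 11, 8, -19, 11]
R3 ← R3 + R1: [0, 24, 6, 5, 3]
R4 ← R4 − (5/6)·R1: [0, -65/6, 5/3, 4, 2/3]
R3 ← R3 − (24/11)·R2: [0, 0, -126/11, 511/11, -21]
R4 ← R4 + (65/66)·R2: [0, 0, 105/11, -971/66, 23/2]
R4 ← R4 + (5/6)·R3: [0, 0, 0, 24, -6]
Echelon form has 4 nonzero rows, so rank(B) = 4.
The row space has dimension equal to the rank: 4.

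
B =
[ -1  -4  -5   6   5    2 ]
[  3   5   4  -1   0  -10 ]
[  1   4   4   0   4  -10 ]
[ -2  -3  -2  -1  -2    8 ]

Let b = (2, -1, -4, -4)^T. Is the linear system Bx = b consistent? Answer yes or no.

Row reduce the augmented matrix [B | b].
R2 ← R2 + (3)·R1: [0, -7, -11, 17, 15, -4, 5]
R3 ← R3 + R1: [0, 0, -1, 6, 9, -8, -2]
R4 ← R4 − (2)·R1: [0, 5, 8, -13, -12, 4, -8]
R4 ← R4 + (5/7)·R2: [0, 0, 1/7, -6/7, -9/7, 8/7, -31/7]
R4 ← R4 + (1/7)·R3: [0, 0, 0, 0, 0, 0, -33/7]
The echelon form has 4 nonzero rows; the last pivot sits in the augmented column, so rank(B) = 3 but rank([B|b]) = 4.
Since the ranks differ, the system is inconsistent.

no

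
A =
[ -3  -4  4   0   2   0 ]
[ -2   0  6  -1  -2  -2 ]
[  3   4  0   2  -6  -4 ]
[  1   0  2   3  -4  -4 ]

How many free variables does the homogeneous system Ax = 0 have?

Row reduce to echelon form.
R2 ← R2 − (2/3)·R1: [0, 8/3, 10/3, -1, -10/3, -2]
R3 ← R3 + R1: [0, 0, 4, 2, -4, -4]
R4 ← R4 + (1/3)·R1: [0, -4/3, 10/3, 3, -10/3, -4]
R4 ← R4 + (1/2)·R2: [0, 0, 5, 5/2, -5, -5]
R4 ← R4 − (5/4)·R3: [0, 0, 0, 0, 0, 0]
3 nonzero rows, so rank(A) = 3.
A has 6 columns; by rank–nullity, nullity = 6 − 3 = 3.

3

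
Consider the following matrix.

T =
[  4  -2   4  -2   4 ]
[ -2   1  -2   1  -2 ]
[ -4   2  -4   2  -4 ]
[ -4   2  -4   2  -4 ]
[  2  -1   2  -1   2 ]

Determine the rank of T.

Row reduce to echelon form.
R2 ← R2 + (1/2)·R1: [0, 0, 0, 0, 0]
R3 ← R3 + R1: [0, 0, 0, 0, 0]
R4 ← R4 + R1: [0, 0, 0, 0, 0]
R5 ← R5 − (1/2)·R1: [0, 0, 0, 0, 0]
Echelon form has 1 nonzero row, so rank(T) = 1.

1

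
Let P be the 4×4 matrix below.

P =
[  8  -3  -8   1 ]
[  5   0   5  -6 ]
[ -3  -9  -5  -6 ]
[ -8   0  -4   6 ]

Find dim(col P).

3

Row reduce to echelon form.
R2 ← R2 − (5/8)·R1: [0, 15/8, 10, -53/8]
R3 ← R3 + (3/8)·R1: [0, -81/8, -8, -45/8]
R4 ← R4 + R1: [0, -3, -12, 7]
R3 ← R3 + (27/5)·R2: [0, 0, 46, -207/5]
R4 ← R4 + (8/5)·R2: [0, 0, 4, -18/5]
R4 ← R4 − (2/23)·R3: [0, 0, 0, 0]
Echelon form has 3 nonzero rows, so rank(P) = 3.
The column space has dimension equal to the rank: 3.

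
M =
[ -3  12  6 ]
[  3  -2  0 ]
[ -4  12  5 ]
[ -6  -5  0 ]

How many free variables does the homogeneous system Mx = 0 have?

Row reduce to echelon form.
R2 ← R2 + R1: [0, 10, 6]
R3 ← R3 − (4/3)·R1: [0, -4, -3]
R4 ← R4 − (2)·R1: [0, -29, -12]
R3 ← R3 + (2/5)·R2: [0, 0, -3/5]
R4 ← R4 + (29/10)·R2: [0, 0, 27/5]
R4 ← R4 + (9)·R3: [0, 0, 0]
3 nonzero rows, so rank(M) = 3.
M has 3 columns; by rank–nullity, nullity = 3 − 3 = 0.

0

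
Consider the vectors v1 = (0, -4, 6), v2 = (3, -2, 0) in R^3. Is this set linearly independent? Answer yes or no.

Form the matrix with these vectors as rows and row reduce.
Swap R1 ↔ R2
2 nonzero rows, so the 2 vectors span a space of dimension 2.
Since 2 = 2, the vectors are linearly independent.

yes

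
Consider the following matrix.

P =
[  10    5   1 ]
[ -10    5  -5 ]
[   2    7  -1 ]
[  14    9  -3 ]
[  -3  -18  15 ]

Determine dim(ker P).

Row reduce to echelon form.
R2 ← R2 + R1: [0, 10, -4]
R3 ← R3 − (1/5)·R1: [0, 6, -6/5]
R4 ← R4 − (7/5)·R1: [0, 2, -22/5]
R5 ← R5 + (3/10)·R1: [0, -33/2, 153/10]
R3 ← R3 − (3/5)·R2: [0, 0, 6/5]
R4 ← R4 − (1/5)·R2: [0, 0, -18/5]
R5 ← R5 + (33/20)·R2: [0, 0, 87/10]
R4 ← R4 + (3)·R3: [0, 0, 0]
R5 ← R5 − (29/4)·R3: [0, 0, 0]
3 nonzero rows, so rank(P) = 3.
P has 3 columns; by rank–nullity, nullity = 3 − 3 = 0.

0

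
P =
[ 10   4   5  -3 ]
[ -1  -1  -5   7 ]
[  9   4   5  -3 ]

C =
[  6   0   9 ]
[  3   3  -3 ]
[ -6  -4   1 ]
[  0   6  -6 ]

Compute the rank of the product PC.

3

First compute PC:
[[ 42, -26, 101],
 [ 21,  59, -53],
 [ 36, -26,  92]]
Now row reduce the product.
R2 ← R2 − (1/2)·R1: [0, 72, -207/2]
R3 ← R3 − (6/7)·R1: [0, -26/7, 38/7]
R3 ← R3 + (13/252)·R2: [0, 0, 5/56]
3 nonzero rows, so rank(PC) = 3.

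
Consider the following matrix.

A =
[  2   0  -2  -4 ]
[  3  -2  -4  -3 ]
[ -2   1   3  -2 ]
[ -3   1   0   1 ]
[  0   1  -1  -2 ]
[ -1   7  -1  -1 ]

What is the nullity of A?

0

Row reduce to echelon form.
R2 ← R2 − (3/2)·R1: [0, -2, -1, 3]
R3 ← R3 + R1: [0, 1, 1, -6]
R4 ← R4 + (3/2)·R1: [0, 1, -3, -5]
R6 ← R6 + (1/2)·R1: [0, 7, -2, -3]
R3 ← R3 + (1/2)·R2: [0, 0, 1/2, -9/2]
R4 ← R4 + (1/2)·R2: [0, 0, -7/2, -7/2]
R5 ← R5 + (1/2)·R2: [0, 0, -3/2, -1/2]
R6 ← R6 + (7/2)·R2: [0, 0, -11/2, 15/2]
R4 ← R4 + (7)·R3: [0, 0, 0, -35]
R5 ← R5 + (3)·R3: [0, 0, 0, -14]
R6 ← R6 + (11)·R3: [0, 0, 0, -42]
R5 ← R5 − (2/5)·R4: [0, 0, 0, 0]
R6 ← R6 − (6/5)·R4: [0, 0, 0, 0]
4 nonzero rows, so rank(A) = 4.
A has 4 columns; by rank–nullity, nullity = 4 − 4 = 0.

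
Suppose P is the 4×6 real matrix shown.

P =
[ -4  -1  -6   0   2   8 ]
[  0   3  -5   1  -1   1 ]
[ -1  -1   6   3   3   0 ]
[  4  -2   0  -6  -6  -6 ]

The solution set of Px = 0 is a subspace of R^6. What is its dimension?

Row reduce to echelon form.
R3 ← R3 − (1/4)·R1: [0, -3/4, 15/2, 3, 5/2, -2]
R4 ← R4 + R1: [0, -3, -6, -6, -4, 2]
R3 ← R3 + (1/4)·R2: [0, 0, 25/4, 13/4, 9/4, -7/4]
R4 ← R4 + R2: [0, 0, -11, -5, -5, 3]
R4 ← R4 + (44/25)·R3: [0, 0, 0, 18/25, -26/25, -2/25]
4 nonzero rows, so rank(P) = 4.
P has 6 columns; by rank–nullity, nullity = 6 − 4 = 2.

2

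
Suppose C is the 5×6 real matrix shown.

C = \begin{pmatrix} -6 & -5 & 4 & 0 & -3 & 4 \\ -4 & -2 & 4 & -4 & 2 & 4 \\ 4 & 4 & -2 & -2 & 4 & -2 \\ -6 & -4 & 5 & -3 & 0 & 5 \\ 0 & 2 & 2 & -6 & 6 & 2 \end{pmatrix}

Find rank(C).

Row reduce to echelon form.
R2 ← R2 − (2/3)·R1: [0, 4/3, 4/3, -4, 4, 4/3]
R3 ← R3 + (2/3)·R1: [0, 2/3, 2/3, -2, 2, 2/3]
R4 ← R4 − R1: [0, 1, 1, -3, 3, 1]
R3 ← R3 − (1/2)·R2: [0, 0, 0, 0, 0, 0]
R4 ← R4 − (3/4)·R2: [0, 0, 0, 0, 0, 0]
R5 ← R5 − (3/2)·R2: [0, 0, 0, 0, 0, 0]
Echelon form has 2 nonzero rows, so rank(C) = 2.

2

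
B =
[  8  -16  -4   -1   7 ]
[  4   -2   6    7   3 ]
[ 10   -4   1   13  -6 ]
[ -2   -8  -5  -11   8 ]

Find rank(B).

3

Row reduce to echelon form.
R2 ← R2 − (1/2)·R1: [0, 6, 8, 15/2, -1/2]
R3 ← R3 − (5/4)·R1: [0, 16, 6, 57/4, -59/4]
R4 ← R4 + (1/4)·R1: [0, -12, -6, -45/4, 39/4]
R3 ← R3 − (8/3)·R2: [0, 0, -46/3, -23/4, -161/12]
R4 ← R4 + (2)·R2: [0, 0, 10, 15/4, 35/4]
R4 ← R4 + (15/23)·R3: [0, 0, 0, 0, 0]
Echelon form has 3 nonzero rows, so rank(B) = 3.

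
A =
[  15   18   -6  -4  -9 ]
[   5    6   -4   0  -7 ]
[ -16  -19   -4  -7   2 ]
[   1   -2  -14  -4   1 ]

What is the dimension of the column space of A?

4

Row reduce to echelon form.
R2 ← R2 − (1/3)·R1: [0, 0, -2, 4/3, -4]
R3 ← R3 + (16/15)·R1: [0, 1/5, -52/5, -169/15, -38/5]
R4 ← R4 − (1/15)·R1: [0, -16/5, -68/5, -56/15, 8/5]
Swap R2 ↔ R3
R4 ← R4 + (16)·R2: [0, 0, -180, -184, -120]
R4 ← R4 − (90)·R3: [0, 0, 0, -304, 240]
Echelon form has 4 nonzero rows, so rank(A) = 4.
The column space has dimension equal to the rank: 4.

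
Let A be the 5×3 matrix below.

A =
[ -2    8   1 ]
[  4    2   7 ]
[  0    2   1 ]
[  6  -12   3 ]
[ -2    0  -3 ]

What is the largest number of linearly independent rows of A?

Row reduce to echelon form.
R2 ← R2 + (2)·R1: [0, 18, 9]
R4 ← R4 + (3)·R1: [0, 12, 6]
R5 ← R5 − R1: [0, -8, -4]
R3 ← R3 − (1/9)·R2: [0, 0, 0]
R4 ← R4 − (2/3)·R2: [0, 0, 0]
R5 ← R5 + (4/9)·R2: [0, 0, 0]
Echelon form has 2 nonzero rows, so rank(A) = 2.
The rank gives the maximum number of linearly independent rows: 2.

2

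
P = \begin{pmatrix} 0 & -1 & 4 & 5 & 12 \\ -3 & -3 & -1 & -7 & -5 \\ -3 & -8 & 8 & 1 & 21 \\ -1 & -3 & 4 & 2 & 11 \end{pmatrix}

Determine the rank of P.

3

Row reduce to echelon form.
Swap R1 ↔ R2
R3 ← R3 − R1: [0, -5, 9, 8, 26]
R4 ← R4 − (1/3)·R1: [0, -2, 13/3, 13/3, 38/3]
R3 ← R3 − (5)·R2: [0, 0, -11, -17, -34]
R4 ← R4 − (2)·R2: [0, 0, -11/3, -17/3, -34/3]
R4 ← R4 − (1/3)·R3: [0, 0, 0, 0, 0]
Echelon form has 3 nonzero rows, so rank(P) = 3.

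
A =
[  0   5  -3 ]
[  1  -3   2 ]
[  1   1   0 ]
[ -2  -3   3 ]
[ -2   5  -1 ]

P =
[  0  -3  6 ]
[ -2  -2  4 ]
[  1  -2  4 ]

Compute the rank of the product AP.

First compute AP:
[[-13,  -4,   8],
 [  8,  -1,   2],
 [ -2,  -5,  10],
 [  9,   6, -12],
 [-11,  -2,   4]]
Now row reduce the product.
R2 ← R2 + (8/13)·R1: [0, -45/13, 90/13]
R3 ← R3 − (2/13)·R1: [0, -57/13, 114/13]
R4 ← R4 + (9/13)·R1: [0, 42/13, -84/13]
R5 ← R5 − (11/13)·R1: [0, 18/13, -36/13]
R3 ← R3 − (19/15)·R2: [0, 0, 0]
R4 ← R4 + (14/15)·R2: [0, 0, 0]
R5 ← R5 + (2/5)·R2: [0, 0, 0]
2 nonzero rows, so rank(AP) = 2.

2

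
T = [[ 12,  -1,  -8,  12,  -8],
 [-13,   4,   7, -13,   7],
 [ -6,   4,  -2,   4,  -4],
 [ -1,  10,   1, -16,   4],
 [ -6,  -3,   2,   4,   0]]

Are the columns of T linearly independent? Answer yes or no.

no

Row reduce T to echelon form.
R2 ← R2 + (13/12)·R1: [0, 35/12, -5/3, 0, -5/3]
R3 ← R3 + (1/2)·R1: [0, 7/2, -6, 10, -8]
R4 ← R4 + (1/12)·R1: [0, 119/12, 1/3, -15, 10/3]
R5 ← R5 + (1/2)·R1: [0, -7/2, -2, 10, -4]
R3 ← R3 − (6/5)·R2: [0, 0, -4, 10, -6]
R4 ← R4 − (17/5)·R2: [0, 0, 6, -15, 9]
R5 ← R5 + (6/5)·R2: [0, 0, -4, 10, -6]
R4 ← R4 + (3/2)·R3: [0, 0, 0, 0, 0]
R5 ← R5 − R3: [0, 0, 0, 0, 0]
3 pivots among 5 columns.
Only 3 < 5 pivot columns, so the columns are linearly dependent.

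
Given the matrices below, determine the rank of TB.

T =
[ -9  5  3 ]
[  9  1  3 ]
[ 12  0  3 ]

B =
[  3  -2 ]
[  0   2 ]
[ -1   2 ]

2

First compute TB:
[[-30,  34],
 [ 24, -10],
 [ 33, -18]]
Now row reduce the product.
R2 ← R2 + (4/5)·R1: [0, 86/5]
R3 ← R3 + (11/10)·R1: [0, 97/5]
R3 ← R3 − (97/86)·R2: [0, 0]
2 nonzero rows, so rank(TB) = 2.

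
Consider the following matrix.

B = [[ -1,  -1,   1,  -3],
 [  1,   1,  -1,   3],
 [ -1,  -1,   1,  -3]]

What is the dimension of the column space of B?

1

Row reduce to echelon form.
R2 ← R2 + R1: [0, 0, 0, 0]
R3 ← R3 − R1: [0, 0, 0, 0]
Echelon form has 1 nonzero row, so rank(B) = 1.
The column space has dimension equal to the rank: 1.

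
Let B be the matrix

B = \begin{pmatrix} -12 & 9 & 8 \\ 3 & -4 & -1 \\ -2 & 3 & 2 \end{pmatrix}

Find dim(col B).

Row reduce to echelon form.
R2 ← R2 + (1/4)·R1: [0, -7/4, 1]
R3 ← R3 − (1/6)·R1: [0, 3/2, 2/3]
R3 ← R3 + (6/7)·R2: [0, 0, 32/21]
Echelon form has 3 nonzero rows, so rank(B) = 3.
The column space has dimension equal to the rank: 3.

3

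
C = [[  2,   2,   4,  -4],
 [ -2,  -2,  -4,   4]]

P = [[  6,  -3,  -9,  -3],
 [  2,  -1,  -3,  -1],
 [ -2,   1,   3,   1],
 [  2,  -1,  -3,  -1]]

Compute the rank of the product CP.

0

First compute CP:
[[  0,   0,   0,   0],
 [  0,   0,   0,   0]]
Now row reduce the product.
0 nonzero rows, so rank(CP) = 0.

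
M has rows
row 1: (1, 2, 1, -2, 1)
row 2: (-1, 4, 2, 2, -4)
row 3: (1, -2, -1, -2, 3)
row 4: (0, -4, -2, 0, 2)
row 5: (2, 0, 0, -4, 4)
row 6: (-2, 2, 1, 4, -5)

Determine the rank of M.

Row reduce to echelon form.
R2 ← R2 + R1: [0, 6, 3, 0, -3]
R3 ← R3 − R1: [0, -4, -2, 0, 2]
R5 ← R5 − (2)·R1: [0, -4, -2, 0, 2]
R6 ← R6 + (2)·R1: [0, 6, 3, 0, -3]
R3 ← R3 + (2/3)·R2: [0, 0, 0, 0, 0]
R4 ← R4 + (2/3)·R2: [0, 0, 0, 0, 0]
R5 ← R5 + (2/3)·R2: [0, 0, 0, 0, 0]
R6 ← R6 − R2: [0, 0, 0, 0, 0]
Echelon form has 2 nonzero rows, so rank(M) = 2.

2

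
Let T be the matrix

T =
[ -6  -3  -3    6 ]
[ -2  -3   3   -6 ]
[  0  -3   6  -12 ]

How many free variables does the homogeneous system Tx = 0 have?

2

Row reduce to echelon form.
R2 ← R2 − (1/3)·R1: [0, -2, 4, -8]
R3 ← R3 − (3/2)·R2: [0, 0, 0, 0]
2 nonzero rows, so rank(T) = 2.
T has 4 columns; by rank–nullity, nullity = 4 − 2 = 2.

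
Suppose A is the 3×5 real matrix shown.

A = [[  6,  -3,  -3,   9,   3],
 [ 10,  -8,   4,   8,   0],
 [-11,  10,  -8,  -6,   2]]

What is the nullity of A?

Row reduce to echelon form.
R2 ← R2 − (5/3)·R1: [0, -3, 9, -7, -5]
R3 ← R3 + (11/6)·R1: [0, 9/2, -27/2, 21/2, 15/2]
R3 ← R3 + (3/2)·R2: [0, 0, 0, 0, 0]
2 nonzero rows, so rank(A) = 2.
A has 5 columns; by rank–nullity, nullity = 5 − 2 = 3.

3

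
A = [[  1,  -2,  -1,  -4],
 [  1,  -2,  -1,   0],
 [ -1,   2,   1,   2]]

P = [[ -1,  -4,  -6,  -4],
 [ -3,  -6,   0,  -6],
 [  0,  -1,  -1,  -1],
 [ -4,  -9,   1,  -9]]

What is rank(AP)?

First compute AP:
[[ 21,  45,  -9,  45],
 [  5,   9,  -5,   9],
 [-13, -27,   7, -27]]
Now row reduce the product.
R2 ← R2 − (5/21)·R1: [0, -12/7, -20/7, -12/7]
R3 ← R3 + (13/21)·R1: [0, 6/7, 10/7, 6/7]
R3 ← R3 + (1/2)·R2: [0, 0, 0, 0]
2 nonzero rows, so rank(AP) = 2.

2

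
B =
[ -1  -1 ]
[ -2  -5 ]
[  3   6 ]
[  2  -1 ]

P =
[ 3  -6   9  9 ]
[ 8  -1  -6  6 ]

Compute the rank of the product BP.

2

First compute BP:
[[-11,   7,  -3, -15],
 [-46,  17,  12, -48],
 [ 57, -24,  -9,  63],
 [ -2, -11,  24,  12]]
Now row reduce the product.
R2 ← R2 − (46/11)·R1: [0, -135/11, 270/11, 162/11]
R3 ← R3 + (57/11)·R1: [0, 135/11, -270/11, -162/11]
R4 ← R4 − (2/11)·R1: [0, -135/11, 270/11, 162/11]
R3 ← R3 + R2: [0, 0, 0, 0]
R4 ← R4 − R2: [0, 0, 0, 0]
2 nonzero rows, so rank(BP) = 2.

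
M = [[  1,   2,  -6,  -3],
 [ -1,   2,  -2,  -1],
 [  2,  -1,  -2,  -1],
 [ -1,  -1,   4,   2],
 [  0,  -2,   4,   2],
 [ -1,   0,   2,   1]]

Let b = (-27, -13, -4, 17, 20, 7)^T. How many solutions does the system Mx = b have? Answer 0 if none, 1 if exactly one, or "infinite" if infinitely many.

Row reduce the augmented matrix [M | b].
R2 ← R2 + R1: [0, 4, -8, -4, -40]
R3 ← R3 − (2)·R1: [0, -5, 10, 5, 50]
R4 ← R4 + R1: [0, 1, -2, -1, -10]
R6 ← R6 + R1: [0, 2, -4, -2, -20]
R3 ← R3 + (5/4)·R2: [0, 0, 0, 0, 0]
R4 ← R4 − (1/4)·R2: [0, 0, 0, 0, 0]
R5 ← R5 + (1/2)·R2: [0, 0, 0, 0, 0]
R6 ← R6 − (1/2)·R2: [0, 0, 0, 0, 0]
The echelon form has 2 nonzero rows, and every pivot lies in the first 4 columns, so rank(M) = rank([M|b]) = 2.
The system is consistent.
rank = 2 < 4 unknowns, so there are infinitely many solutions.

infinite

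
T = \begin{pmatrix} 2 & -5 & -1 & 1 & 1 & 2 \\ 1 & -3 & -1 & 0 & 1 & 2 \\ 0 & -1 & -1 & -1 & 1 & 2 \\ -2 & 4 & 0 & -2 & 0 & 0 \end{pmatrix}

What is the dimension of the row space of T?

Row reduce to echelon form.
R2 ← R2 − (1/2)·R1: [0, -1/2, -1/2, -1/2, 1/2, 1]
R4 ← R4 + R1: [0, -1, -1, -1, 1, 2]
R3 ← R3 − (2)·R2: [0, 0, 0, 0, 0, 0]
R4 ← R4 − (2)·R2: [0, 0, 0, 0, 0, 0]
Echelon form has 2 nonzero rows, so rank(T) = 2.
The row space has dimension equal to the rank: 2.

2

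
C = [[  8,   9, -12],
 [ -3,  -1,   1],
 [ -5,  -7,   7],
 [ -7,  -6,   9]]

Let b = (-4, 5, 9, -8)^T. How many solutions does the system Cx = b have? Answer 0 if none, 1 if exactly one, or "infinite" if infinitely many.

Row reduce the augmented matrix [C | b].
R2 ← R2 + (3/8)·R1: [0, 19/8, -7/2, 7/2]
R3 ← R3 + (5/8)·R1: [0, -11/8, -1/2, 13/2]
R4 ← R4 + (7/8)·R1: [0, 15/8, -3/2, -23/2]
R3 ← R3 + (11/19)·R2: [0, 0, -48/19, 162/19]
R4 ← R4 − (15/19)·R2: [0, 0, 24/19, -271/19]
R4 ← R4 + (1/2)·R3: [0, 0, 0, -10]
The echelon form has 4 nonzero rows; the last pivot sits in the augmented column, so rank(C) = 3 but rank([C|b]) = 4.
Since the ranks differ, the system is inconsistent.
It has no solutions.

0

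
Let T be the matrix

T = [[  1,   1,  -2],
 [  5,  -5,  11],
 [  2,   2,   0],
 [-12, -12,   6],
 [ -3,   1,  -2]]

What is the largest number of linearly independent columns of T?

3

Row reduce to echelon form.
R2 ← R2 − (5)·R1: [0, -10, 21]
R3 ← R3 − (2)·R1: [0, 0, 4]
R4 ← R4 + (12)·R1: [0, 0, -18]
R5 ← R5 + (3)·R1: [0, 4, -8]
R5 ← R5 + (2/5)·R2: [0, 0, 2/5]
R4 ← R4 + (9/2)·R3: [0, 0, 0]
R5 ← R5 − (1/10)·R3: [0, 0, 0]
Echelon form has 3 nonzero rows, so rank(T) = 3.
The rank gives the maximum number of linearly independent columns: 3.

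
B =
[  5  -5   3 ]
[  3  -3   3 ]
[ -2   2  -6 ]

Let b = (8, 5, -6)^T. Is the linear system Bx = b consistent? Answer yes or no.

no

Row reduce the augmented matrix [B | b].
R2 ← R2 − (3/5)·R1: [0, 0, 6/5, 1/5]
R3 ← R3 + (2/5)·R1: [0, 0, -24/5, -14/5]
R3 ← R3 + (4)·R2: [0, 0, 0, -2]
The echelon form has 3 nonzero rows; the last pivot sits in the augmented column, so rank(B) = 2 but rank([B|b]) = 3.
Since the ranks differ, the system is inconsistent.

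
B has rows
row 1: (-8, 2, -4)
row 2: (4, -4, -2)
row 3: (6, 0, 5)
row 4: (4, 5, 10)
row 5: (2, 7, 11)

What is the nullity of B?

Row reduce to echelon form.
R2 ← R2 + (1/2)·R1: [0, -3, -4]
R3 ← R3 + (3/4)·R1: [0, 3/2, 2]
R4 ← R4 + (1/2)·R1: [0, 6, 8]
R5 ← R5 + (1/4)·R1: [0, 15/2, 10]
R3 ← R3 + (1/2)·R2: [0, 0, 0]
R4 ← R4 + (2)·R2: [0, 0, 0]
R5 ← R5 + (5/2)·R2: [0, 0, 0]
2 nonzero rows, so rank(B) = 2.
B has 3 columns; by rank–nullity, nullity = 3 − 2 = 1.

1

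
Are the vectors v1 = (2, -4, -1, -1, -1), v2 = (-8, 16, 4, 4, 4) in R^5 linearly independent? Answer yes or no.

Form the matrix with these vectors as rows and row reduce.
R2 ← R2 + (4)·R1: [0, 0, 0, 0, 0]
1 nonzero row, so the 2 vectors span a space of dimension 1.
Since 1 < 2, the vectors are linearly dependent.

no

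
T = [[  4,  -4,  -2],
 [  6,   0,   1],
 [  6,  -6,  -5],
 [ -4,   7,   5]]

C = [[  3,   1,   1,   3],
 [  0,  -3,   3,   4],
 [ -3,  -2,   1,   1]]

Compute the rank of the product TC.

3

First compute TC:
[[ 18,  20, -10,  -6],
 [ 15,   4,   7,  19],
 [ 33,  34, -17, -11],
 [-27, -35,  22,  21]]
Now row reduce the product.
R2 ← R2 − (5/6)·R1: [0, -38/3, 46/3, 24]
R3 ← R3 − (11/6)·R1: [0, -8/3, 4/3, 0]
R4 ← R4 + (3/2)·R1: [0, -5, 7, 12]
R3 ← R3 − (4/19)·R2: [0, 0, -36/19, -96/19]
R4 ← R4 − (15/38)·R2: [0, 0, 18/19, 48/19]
R4 ← R4 + (1/2)·R3: [0, 0, 0, 0]
3 nonzero rows, so rank(TC) = 3.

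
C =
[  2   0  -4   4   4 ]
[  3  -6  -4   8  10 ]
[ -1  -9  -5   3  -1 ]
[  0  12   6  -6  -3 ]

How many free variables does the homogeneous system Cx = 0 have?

Row reduce to echelon form.
R2 ← R2 − (3/2)·R1: [0, -6, 2, 2, 4]
R3 ← R3 + (1/2)·R1: [0, -9, -7, 5, 1]
R3 ← R3 − (3/2)·R2: [0, 0, -10, 2, -5]
R4 ← R4 + (2)·R2: [0, 0, 10, -2, 5]
R4 ← R4 + R3: [0, 0, 0, 0, 0]
3 nonzero rows, so rank(C) = 3.
C has 5 columns; by rank–nullity, nullity = 5 − 3 = 2.

2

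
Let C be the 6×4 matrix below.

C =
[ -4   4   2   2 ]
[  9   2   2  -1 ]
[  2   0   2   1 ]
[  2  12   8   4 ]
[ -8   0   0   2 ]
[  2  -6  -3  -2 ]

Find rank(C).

Row reduce to echelon form.
R2 ← R2 + (9/4)·R1: [0, 11, 13/2, 7/2]
R3 ← R3 + (1/2)·R1: [0, 2, 3, 2]
R4 ← R4 + (1/2)·R1: [0, 14, 9, 5]
R5 ← R5 − (2)·R1: [0, -8, -4, -2]
R6 ← R6 + (1/2)·R1: [0, -4, -2, -1]
R3 ← R3 − (2/11)·R2: [0, 0, 20/11, 15/11]
R4 ← R4 − (14/11)·R2: [0, 0, 8/11, 6/11]
R5 ← R5 + (8/11)·R2: [0, 0, 8/11, 6/11]
R6 ← R6 + (4/11)·R2: [0, 0, 4/11, 3/11]
R4 ← R4 − (2/5)·R3: [0, 0, 0, 0]
R5 ← R5 − (2/5)·R3: [0, 0, 0, 0]
R6 ← R6 − (1/5)·R3: [0, 0, 0, 0]
Echelon form has 3 nonzero rows, so rank(C) = 3.

3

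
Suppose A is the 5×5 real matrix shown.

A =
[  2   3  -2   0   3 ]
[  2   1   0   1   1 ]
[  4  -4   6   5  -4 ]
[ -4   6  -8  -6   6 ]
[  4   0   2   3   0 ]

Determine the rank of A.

2

Row reduce to echelon form.
R2 ← R2 − R1: [0, -2, 2, 1, -2]
R3 ← R3 − (2)·R1: [0, -10, 10, 5, -10]
R4 ← R4 + (2)·R1: [0, 12, -12, -6, 12]
R5 ← R5 − (2)·R1: [0, -6, 6, 3, -6]
R3 ← R3 − (5)·R2: [0, 0, 0, 0, 0]
R4 ← R4 + (6)·R2: [0, 0, 0, 0, 0]
R5 ← R5 − (3)·R2: [0, 0, 0, 0, 0]
Echelon form has 2 nonzero rows, so rank(A) = 2.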